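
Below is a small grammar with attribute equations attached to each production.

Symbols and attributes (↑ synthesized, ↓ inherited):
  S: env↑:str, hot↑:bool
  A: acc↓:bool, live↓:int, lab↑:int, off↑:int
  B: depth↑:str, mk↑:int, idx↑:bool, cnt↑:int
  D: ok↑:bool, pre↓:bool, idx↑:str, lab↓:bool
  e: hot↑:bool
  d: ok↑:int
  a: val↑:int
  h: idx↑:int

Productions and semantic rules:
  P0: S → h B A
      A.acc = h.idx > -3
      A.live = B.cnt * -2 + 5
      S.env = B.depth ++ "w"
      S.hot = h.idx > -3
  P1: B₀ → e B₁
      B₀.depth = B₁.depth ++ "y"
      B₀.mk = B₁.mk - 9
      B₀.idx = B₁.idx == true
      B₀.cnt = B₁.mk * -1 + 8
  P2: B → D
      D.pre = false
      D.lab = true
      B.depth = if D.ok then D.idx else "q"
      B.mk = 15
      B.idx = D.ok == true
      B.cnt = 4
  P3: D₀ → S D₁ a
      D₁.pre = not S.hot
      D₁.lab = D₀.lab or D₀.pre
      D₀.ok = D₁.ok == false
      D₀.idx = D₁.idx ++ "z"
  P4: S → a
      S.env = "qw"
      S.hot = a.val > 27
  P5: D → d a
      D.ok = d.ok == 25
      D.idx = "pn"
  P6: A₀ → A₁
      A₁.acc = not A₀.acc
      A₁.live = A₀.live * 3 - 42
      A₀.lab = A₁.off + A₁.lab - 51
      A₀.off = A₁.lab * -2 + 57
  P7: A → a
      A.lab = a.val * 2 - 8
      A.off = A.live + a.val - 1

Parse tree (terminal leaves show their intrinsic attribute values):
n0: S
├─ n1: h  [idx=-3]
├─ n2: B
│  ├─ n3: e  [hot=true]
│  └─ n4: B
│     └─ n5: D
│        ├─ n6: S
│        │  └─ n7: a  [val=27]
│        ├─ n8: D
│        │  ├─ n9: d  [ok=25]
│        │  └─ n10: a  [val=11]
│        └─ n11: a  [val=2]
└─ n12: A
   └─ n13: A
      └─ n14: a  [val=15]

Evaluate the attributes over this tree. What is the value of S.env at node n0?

1. n1.idx = -3  [terminal]
2. n3.hot = true  [terminal]
3. n5.pre = false  [false]
4. n5.lab = true  [true]
5. n7.val = 27  [terminal]
6. n6.env = "qw"  ["qw"]
7. n6.hot = false  [a.val > 27]
8. n8.pre = true  [not S.hot]
9. n8.lab = true  [D₀.lab or D₀.pre]
10. n9.ok = 25  [terminal]
11. n10.val = 11  [terminal]
12. n8.ok = true  [d.ok == 25]
13. n8.idx = "pn"  ["pn"]
14. n11.val = 2  [terminal]
15. n5.ok = false  [D₁.ok == false]
16. n5.idx = "pnz"  [D₁.idx ++ "z"]
17. n4.depth = "q"  [if D.ok then D.idx else "q"]
18. n4.mk = 15  [15]
19. n4.idx = false  [D.ok == true]
20. n4.cnt = 4  [4]
21. n2.depth = "qy"  [B₁.depth ++ "y"]
22. n2.mk = 6  [B₁.mk - 9]
23. n2.idx = false  [B₁.idx == true]
24. n2.cnt = -7  [B₁.mk * -1 + 8]
25. n12.acc = false  [h.idx > -3]
26. n12.live = 19  [B.cnt * -2 + 5]
27. n13.acc = true  [not A₀.acc]
28. n13.live = 15  [A₀.live * 3 - 42]
29. n14.val = 15  [terminal]
30. n13.lab = 22  [a.val * 2 - 8]
31. n13.off = 29  [A.live + a.val - 1]
32. n12.lab = 0  [A₁.off + A₁.lab - 51]
33. n12.off = 13  [A₁.lab * -2 + 57]
34. n0.env = "qyw"  [B.depth ++ "w"]
35. n0.hot = false  [h.idx > -3]

"qyw"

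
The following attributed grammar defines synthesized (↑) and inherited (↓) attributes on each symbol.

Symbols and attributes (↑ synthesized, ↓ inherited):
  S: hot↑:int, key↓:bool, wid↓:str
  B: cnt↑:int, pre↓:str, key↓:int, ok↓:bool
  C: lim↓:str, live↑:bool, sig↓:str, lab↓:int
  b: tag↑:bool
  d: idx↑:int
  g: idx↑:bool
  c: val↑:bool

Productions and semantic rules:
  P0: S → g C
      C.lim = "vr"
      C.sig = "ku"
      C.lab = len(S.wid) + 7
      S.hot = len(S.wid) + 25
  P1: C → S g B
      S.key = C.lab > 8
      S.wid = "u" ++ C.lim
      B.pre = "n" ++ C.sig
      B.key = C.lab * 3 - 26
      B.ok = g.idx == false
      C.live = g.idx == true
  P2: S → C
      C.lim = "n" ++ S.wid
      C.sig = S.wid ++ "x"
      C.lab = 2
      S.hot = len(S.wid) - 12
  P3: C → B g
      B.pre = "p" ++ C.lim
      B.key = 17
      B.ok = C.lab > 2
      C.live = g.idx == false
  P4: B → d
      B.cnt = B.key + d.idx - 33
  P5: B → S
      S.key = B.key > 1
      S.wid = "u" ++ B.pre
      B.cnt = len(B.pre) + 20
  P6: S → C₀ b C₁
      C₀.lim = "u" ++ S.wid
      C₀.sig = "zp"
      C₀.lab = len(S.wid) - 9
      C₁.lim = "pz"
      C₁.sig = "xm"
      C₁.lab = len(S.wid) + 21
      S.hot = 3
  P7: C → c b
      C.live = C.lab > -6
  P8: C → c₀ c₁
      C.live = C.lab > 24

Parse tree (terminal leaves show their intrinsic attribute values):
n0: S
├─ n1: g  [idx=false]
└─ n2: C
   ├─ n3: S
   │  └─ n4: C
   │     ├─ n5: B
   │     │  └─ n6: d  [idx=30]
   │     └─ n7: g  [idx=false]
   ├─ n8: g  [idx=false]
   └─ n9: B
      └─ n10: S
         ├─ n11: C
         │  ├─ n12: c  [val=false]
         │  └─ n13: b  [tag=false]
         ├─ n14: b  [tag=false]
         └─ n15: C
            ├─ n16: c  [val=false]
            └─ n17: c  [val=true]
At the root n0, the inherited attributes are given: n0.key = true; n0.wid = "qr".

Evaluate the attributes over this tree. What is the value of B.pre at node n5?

1. n0.key = true  [given at root]
2. n0.wid = "qr"  [given at root]
3. n1.idx = false  [terminal]
4. n2.lim = "vr"  ["vr"]
5. n2.sig = "ku"  ["ku"]
6. n2.lab = 9  [len(S.wid) + 7]
7. n3.key = true  [C.lab > 8]
8. n3.wid = "uvr"  ["u" ++ C.lim]
9. n4.lim = "nuvr"  ["n" ++ S.wid]
10. n4.sig = "uvrx"  [S.wid ++ "x"]
11. n4.lab = 2  [2]
12. n5.pre = "pnuvr"  ["p" ++ C.lim]
13. n5.key = 17  [17]
14. n5.ok = false  [C.lab > 2]
15. n6.idx = 30  [terminal]
16. n5.cnt = 14  [B.key + d.idx - 33]
17. n7.idx = false  [terminal]
18. n4.live = true  [g.idx == false]
19. n3.hot = -9  [len(S.wid) - 12]
20. n8.idx = false  [terminal]
21. n9.pre = "nku"  ["n" ++ C.sig]
22. n9.key = 1  [C.lab * 3 - 26]
23. n9.ok = true  [g.idx == false]
24. n10.key = false  [B.key > 1]
25. n10.wid = "unku"  ["u" ++ B.pre]
26. n11.lim = "uunku"  ["u" ++ S.wid]
27. n11.sig = "zp"  ["zp"]
28. n11.lab = -5  [len(S.wid) - 9]
29. n12.val = false  [terminal]
30. n13.tag = false  [terminal]
31. n11.live = true  [C.lab > -6]
32. n14.tag = false  [terminal]
33. n15.lim = "pz"  ["pz"]
34. n15.sig = "xm"  ["xm"]
35. n15.lab = 25  [len(S.wid) + 21]
36. n16.val = false  [terminal]
37. n17.val = true  [terminal]
38. n15.live = true  [C.lab > 24]
39. n10.hot = 3  [3]
40. n9.cnt = 23  [len(B.pre) + 20]
41. n2.live = false  [g.idx == true]
42. n0.hot = 27  [len(S.wid) + 25]

"pnuvr"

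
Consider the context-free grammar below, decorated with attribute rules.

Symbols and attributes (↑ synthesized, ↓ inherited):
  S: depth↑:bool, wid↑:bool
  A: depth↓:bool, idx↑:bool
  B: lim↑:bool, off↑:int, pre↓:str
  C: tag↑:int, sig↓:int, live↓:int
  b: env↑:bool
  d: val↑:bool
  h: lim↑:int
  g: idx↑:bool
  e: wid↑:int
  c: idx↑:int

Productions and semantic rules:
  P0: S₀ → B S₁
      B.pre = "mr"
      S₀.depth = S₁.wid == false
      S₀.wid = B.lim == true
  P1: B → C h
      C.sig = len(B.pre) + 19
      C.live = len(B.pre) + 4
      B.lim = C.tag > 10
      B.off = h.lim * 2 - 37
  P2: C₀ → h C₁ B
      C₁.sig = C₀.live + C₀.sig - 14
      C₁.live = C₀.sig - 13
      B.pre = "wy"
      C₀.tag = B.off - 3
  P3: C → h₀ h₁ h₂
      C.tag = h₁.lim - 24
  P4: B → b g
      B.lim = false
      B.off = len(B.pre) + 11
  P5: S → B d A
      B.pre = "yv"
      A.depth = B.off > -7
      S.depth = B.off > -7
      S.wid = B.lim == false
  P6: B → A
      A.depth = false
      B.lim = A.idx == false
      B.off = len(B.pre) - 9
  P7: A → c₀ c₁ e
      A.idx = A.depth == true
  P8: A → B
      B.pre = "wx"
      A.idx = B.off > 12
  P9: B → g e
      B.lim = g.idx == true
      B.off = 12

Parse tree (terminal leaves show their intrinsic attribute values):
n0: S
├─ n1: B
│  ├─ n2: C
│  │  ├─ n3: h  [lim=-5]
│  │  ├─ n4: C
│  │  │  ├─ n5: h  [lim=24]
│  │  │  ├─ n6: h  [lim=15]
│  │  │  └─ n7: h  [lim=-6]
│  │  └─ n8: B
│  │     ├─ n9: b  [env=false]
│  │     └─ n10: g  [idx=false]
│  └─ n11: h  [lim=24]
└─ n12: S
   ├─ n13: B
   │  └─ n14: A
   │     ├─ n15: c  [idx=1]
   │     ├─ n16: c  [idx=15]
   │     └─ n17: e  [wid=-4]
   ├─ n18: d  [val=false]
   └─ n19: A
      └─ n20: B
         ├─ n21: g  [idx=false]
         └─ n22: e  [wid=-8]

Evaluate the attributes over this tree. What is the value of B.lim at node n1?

1. n1.pre = "mr"  ["mr"]
2. n2.sig = 21  [len(B.pre) + 19]
3. n2.live = 6  [len(B.pre) + 4]
4. n3.lim = -5  [terminal]
5. n4.sig = 13  [C₀.live + C₀.sig - 14]
6. n4.live = 8  [C₀.sig - 13]
7. n5.lim = 24  [terminal]
8. n6.lim = 15  [terminal]
9. n7.lim = -6  [terminal]
10. n4.tag = -9  [h₁.lim - 24]
11. n8.pre = "wy"  ["wy"]
12. n9.env = false  [terminal]
13. n10.idx = false  [terminal]
14. n8.lim = false  [false]
15. n8.off = 13  [len(B.pre) + 11]
16. n2.tag = 10  [B.off - 3]
17. n11.lim = 24  [terminal]
18. n1.lim = false  [C.tag > 10]
19. n1.off = 11  [h.lim * 2 - 37]
20. n13.pre = "yv"  ["yv"]
21. n14.depth = false  [false]
22. n15.idx = 1  [terminal]
23. n16.idx = 15  [terminal]
24. n17.wid = -4  [terminal]
25. n14.idx = false  [A.depth == true]
26. n13.lim = true  [A.idx == false]
27. n13.off = -7  [len(B.pre) - 9]
28. n18.val = false  [terminal]
29. n19.depth = false  [B.off > -7]
30. n20.pre = "wx"  ["wx"]
31. n21.idx = false  [terminal]
32. n22.wid = -8  [terminal]
33. n20.lim = false  [g.idx == true]
34. n20.off = 12  [12]
35. n19.idx = false  [B.off > 12]
36. n12.depth = false  [B.off > -7]
37. n12.wid = false  [B.lim == false]
38. n0.depth = true  [S₁.wid == false]
39. n0.wid = false  [B.lim == true]

false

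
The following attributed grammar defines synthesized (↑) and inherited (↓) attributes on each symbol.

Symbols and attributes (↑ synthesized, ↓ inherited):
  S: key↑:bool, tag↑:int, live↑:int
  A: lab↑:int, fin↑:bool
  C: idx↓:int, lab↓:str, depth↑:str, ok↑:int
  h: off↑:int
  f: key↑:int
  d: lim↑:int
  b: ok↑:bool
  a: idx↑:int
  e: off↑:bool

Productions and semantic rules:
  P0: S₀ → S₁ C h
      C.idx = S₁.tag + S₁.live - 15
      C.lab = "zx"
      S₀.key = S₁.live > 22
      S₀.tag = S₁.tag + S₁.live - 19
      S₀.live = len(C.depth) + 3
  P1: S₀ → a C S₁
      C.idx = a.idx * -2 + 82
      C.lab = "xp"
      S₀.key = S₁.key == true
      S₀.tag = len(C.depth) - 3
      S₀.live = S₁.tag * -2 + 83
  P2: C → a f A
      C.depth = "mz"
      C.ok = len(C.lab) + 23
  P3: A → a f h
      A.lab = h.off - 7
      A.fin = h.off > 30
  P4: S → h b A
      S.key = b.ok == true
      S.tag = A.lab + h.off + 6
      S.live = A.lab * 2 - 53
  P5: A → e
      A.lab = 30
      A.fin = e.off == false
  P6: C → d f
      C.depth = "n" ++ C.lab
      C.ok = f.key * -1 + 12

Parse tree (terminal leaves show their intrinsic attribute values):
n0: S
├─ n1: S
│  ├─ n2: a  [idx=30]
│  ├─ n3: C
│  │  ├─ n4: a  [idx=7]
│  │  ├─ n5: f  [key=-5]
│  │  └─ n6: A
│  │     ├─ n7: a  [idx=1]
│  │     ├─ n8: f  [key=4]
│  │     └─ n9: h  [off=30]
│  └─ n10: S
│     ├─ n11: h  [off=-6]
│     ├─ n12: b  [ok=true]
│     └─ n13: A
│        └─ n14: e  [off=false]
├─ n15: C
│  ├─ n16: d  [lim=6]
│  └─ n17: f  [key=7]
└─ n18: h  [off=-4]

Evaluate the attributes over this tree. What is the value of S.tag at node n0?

3

1. n2.idx = 30  [terminal]
2. n3.idx = 22  [a.idx * -2 + 82]
3. n3.lab = "xp"  ["xp"]
4. n4.idx = 7  [terminal]
5. n5.key = -5  [terminal]
6. n7.idx = 1  [terminal]
7. n8.key = 4  [terminal]
8. n9.off = 30  [terminal]
9. n6.lab = 23  [h.off - 7]
10. n6.fin = false  [h.off > 30]
11. n3.depth = "mz"  ["mz"]
12. n3.ok = 25  [len(C.lab) + 23]
13. n11.off = -6  [terminal]
14. n12.ok = true  [terminal]
15. n14.off = false  [terminal]
16. n13.lab = 30  [30]
17. n13.fin = true  [e.off == false]
18. n10.key = true  [b.ok == true]
19. n10.tag = 30  [A.lab + h.off + 6]
20. n10.live = 7  [A.lab * 2 - 53]
21. n1.key = true  [S₁.key == true]
22. n1.tag = -1  [len(C.depth) - 3]
23. n1.live = 23  [S₁.tag * -2 + 83]
24. n15.idx = 7  [S₁.tag + S₁.live - 15]
25. n15.lab = "zx"  ["zx"]
26. n16.lim = 6  [terminal]
27. n17.key = 7  [terminal]
28. n15.depth = "nzx"  ["n" ++ C.lab]
29. n15.ok = 5  [f.key * -1 + 12]
30. n18.off = -4  [terminal]
31. n0.key = true  [S₁.live > 22]
32. n0.tag = 3  [S₁.tag + S₁.live - 19]
33. n0.live = 6  [len(C.depth) + 3]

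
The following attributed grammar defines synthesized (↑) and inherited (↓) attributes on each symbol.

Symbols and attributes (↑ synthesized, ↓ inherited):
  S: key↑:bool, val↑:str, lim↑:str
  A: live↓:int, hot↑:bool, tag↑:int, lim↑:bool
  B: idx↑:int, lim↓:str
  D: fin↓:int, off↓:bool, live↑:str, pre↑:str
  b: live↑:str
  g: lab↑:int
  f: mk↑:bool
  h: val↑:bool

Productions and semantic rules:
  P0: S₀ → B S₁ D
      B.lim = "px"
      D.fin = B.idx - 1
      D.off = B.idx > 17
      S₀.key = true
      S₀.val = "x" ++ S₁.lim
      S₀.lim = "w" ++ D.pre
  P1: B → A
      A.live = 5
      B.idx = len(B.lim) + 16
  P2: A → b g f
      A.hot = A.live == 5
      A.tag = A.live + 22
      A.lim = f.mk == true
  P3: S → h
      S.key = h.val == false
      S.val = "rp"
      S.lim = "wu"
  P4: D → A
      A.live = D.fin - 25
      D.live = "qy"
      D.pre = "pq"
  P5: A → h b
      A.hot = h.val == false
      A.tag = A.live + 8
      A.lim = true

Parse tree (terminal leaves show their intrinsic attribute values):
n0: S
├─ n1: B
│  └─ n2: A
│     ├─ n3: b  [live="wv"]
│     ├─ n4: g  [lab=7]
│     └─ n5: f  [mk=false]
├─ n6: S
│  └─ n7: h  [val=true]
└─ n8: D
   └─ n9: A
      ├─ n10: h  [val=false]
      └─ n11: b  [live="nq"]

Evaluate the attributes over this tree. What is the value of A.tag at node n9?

0

1. n1.lim = "px"  ["px"]
2. n2.live = 5  [5]
3. n3.live = "wv"  [terminal]
4. n4.lab = 7  [terminal]
5. n5.mk = false  [terminal]
6. n2.hot = true  [A.live == 5]
7. n2.tag = 27  [A.live + 22]
8. n2.lim = false  [f.mk == true]
9. n1.idx = 18  [len(B.lim) + 16]
10. n7.val = true  [terminal]
11. n6.key = false  [h.val == false]
12. n6.val = "rp"  ["rp"]
13. n6.lim = "wu"  ["wu"]
14. n8.fin = 17  [B.idx - 1]
15. n8.off = true  [B.idx > 17]
16. n9.live = -8  [D.fin - 25]
17. n10.val = false  [terminal]
18. n11.live = "nq"  [terminal]
19. n9.hot = true  [h.val == false]
20. n9.tag = 0  [A.live + 8]
21. n9.lim = true  [true]
22. n8.live = "qy"  ["qy"]
23. n8.pre = "pq"  ["pq"]
24. n0.key = true  [true]
25. n0.val = "xwu"  ["x" ++ S₁.lim]
26. n0.lim = "wpq"  ["w" ++ D.pre]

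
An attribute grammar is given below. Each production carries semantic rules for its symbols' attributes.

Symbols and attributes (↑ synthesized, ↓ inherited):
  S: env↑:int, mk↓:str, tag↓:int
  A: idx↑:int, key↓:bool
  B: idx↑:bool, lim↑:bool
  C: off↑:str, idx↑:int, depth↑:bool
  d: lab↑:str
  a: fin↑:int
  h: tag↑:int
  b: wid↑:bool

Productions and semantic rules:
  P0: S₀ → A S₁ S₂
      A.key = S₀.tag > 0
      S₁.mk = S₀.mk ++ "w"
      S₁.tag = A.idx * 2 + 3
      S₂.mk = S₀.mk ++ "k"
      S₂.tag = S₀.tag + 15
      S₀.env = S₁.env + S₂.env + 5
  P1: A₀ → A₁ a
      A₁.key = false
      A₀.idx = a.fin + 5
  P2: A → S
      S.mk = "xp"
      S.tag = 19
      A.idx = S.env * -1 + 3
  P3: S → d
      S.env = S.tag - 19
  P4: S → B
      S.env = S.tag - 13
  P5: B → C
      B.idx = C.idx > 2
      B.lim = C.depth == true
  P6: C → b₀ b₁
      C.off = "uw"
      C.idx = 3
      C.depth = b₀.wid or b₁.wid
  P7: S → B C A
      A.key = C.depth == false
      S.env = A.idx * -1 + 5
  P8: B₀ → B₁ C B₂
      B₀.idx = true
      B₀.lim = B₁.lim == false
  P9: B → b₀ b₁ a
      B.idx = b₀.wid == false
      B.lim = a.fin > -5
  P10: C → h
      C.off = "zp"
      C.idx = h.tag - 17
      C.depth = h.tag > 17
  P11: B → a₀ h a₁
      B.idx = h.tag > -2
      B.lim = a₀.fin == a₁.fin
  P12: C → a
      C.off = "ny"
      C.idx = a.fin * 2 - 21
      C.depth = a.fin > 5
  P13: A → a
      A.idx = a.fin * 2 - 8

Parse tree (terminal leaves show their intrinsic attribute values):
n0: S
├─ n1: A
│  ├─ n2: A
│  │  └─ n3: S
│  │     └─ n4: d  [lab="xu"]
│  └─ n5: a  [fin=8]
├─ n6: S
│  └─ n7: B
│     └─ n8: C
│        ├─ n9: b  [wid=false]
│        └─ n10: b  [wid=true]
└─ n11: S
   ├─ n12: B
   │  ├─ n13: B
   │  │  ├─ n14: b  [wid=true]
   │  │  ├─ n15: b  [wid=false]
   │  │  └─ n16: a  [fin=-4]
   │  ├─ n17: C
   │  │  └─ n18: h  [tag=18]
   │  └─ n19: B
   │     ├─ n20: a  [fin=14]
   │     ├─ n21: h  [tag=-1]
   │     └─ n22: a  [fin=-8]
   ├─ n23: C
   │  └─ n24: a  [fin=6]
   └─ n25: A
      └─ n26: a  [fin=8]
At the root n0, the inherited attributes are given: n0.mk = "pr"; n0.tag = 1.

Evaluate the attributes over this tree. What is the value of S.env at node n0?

18

1. n0.mk = "pr"  [given at root]
2. n0.tag = 1  [given at root]
3. n1.key = true  [S₀.tag > 0]
4. n2.key = false  [false]
5. n3.mk = "xp"  ["xp"]
6. n3.tag = 19  [19]
7. n4.lab = "xu"  [terminal]
8. n3.env = 0  [S.tag - 19]
9. n2.idx = 3  [S.env * -1 + 3]
10. n5.fin = 8  [terminal]
11. n1.idx = 13  [a.fin + 5]
12. n6.mk = "prw"  [S₀.mk ++ "w"]
13. n6.tag = 29  [A.idx * 2 + 3]
14. n9.wid = false  [terminal]
15. n10.wid = true  [terminal]
16. n8.off = "uw"  ["uw"]
17. n8.idx = 3  [3]
18. n8.depth = true  [b₀.wid or b₁.wid]
19. n7.idx = true  [C.idx > 2]
20. n7.lim = true  [C.depth == true]
21. n6.env = 16  [S.tag - 13]
22. n11.mk = "prk"  [S₀.mk ++ "k"]
23. n11.tag = 16  [S₀.tag + 15]
24. n14.wid = true  [terminal]
25. n15.wid = false  [terminal]
26. n16.fin = -4  [terminal]
27. n13.idx = false  [b₀.wid == false]
28. n13.lim = true  [a.fin > -5]
29. n18.tag = 18  [terminal]
30. n17.off = "zp"  ["zp"]
31. n17.idx = 1  [h.tag - 17]
32. n17.depth = true  [h.tag > 17]
33. n20.fin = 14  [terminal]
34. n21.tag = -1  [terminal]
35. n22.fin = -8  [terminal]
36. n19.idx = true  [h.tag > -2]
37. n19.lim = false  [a₀.fin == a₁.fin]
38. n12.idx = true  [true]
39. n12.lim = false  [B₁.lim == false]
40. n24.fin = 6  [terminal]
41. n23.off = "ny"  ["ny"]
42. n23.idx = -9  [a.fin * 2 - 21]
43. n23.depth = true  [a.fin > 5]
44. n25.key = false  [C.depth == false]
45. n26.fin = 8  [terminal]
46. n25.idx = 8  [a.fin * 2 - 8]
47. n11.env = -3  [A.idx * -1 + 5]
48. n0.env = 18  [S₁.env + S₂.env + 5]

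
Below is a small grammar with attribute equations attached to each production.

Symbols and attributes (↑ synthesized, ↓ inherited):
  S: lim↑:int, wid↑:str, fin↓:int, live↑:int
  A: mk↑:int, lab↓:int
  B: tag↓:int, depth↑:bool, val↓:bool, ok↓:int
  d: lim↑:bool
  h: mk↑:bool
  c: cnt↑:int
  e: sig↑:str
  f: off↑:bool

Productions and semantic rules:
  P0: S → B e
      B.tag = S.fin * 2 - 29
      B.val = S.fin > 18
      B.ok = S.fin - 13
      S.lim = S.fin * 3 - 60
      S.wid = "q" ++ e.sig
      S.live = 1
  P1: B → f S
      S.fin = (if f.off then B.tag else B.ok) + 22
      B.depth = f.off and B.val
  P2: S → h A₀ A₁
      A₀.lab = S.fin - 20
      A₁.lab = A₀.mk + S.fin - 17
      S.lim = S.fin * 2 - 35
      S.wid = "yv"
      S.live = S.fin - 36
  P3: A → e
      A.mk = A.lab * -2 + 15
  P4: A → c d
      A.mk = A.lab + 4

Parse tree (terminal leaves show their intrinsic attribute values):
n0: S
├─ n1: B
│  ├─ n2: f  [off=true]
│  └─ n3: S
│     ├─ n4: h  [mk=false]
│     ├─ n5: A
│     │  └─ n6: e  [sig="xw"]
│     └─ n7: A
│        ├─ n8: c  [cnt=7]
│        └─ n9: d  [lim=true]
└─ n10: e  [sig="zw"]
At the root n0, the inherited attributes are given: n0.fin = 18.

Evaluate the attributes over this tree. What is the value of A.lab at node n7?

9

1. n0.fin = 18  [given at root]
2. n1.tag = 7  [S.fin * 2 - 29]
3. n1.val = false  [S.fin > 18]
4. n1.ok = 5  [S.fin - 13]
5. n2.off = true  [terminal]
6. n3.fin = 29  [(if f.off then B.tag else B.ok) + 22]
7. n4.mk = false  [terminal]
8. n5.lab = 9  [S.fin - 20]
9. n6.sig = "xw"  [terminal]
10. n5.mk = -3  [A.lab * -2 + 15]
11. n7.lab = 9  [A₀.mk + S.fin - 17]
12. n8.cnt = 7  [terminal]
13. n9.lim = true  [terminal]
14. n7.mk = 13  [A.lab + 4]
15. n3.lim = 23  [S.fin * 2 - 35]
16. n3.wid = "yv"  ["yv"]
17. n3.live = -7  [S.fin - 36]
18. n1.depth = false  [f.off and B.val]
19. n10.sig = "zw"  [terminal]
20. n0.lim = -6  [S.fin * 3 - 60]
21. n0.wid = "qzw"  ["q" ++ e.sig]
22. n0.live = 1  [1]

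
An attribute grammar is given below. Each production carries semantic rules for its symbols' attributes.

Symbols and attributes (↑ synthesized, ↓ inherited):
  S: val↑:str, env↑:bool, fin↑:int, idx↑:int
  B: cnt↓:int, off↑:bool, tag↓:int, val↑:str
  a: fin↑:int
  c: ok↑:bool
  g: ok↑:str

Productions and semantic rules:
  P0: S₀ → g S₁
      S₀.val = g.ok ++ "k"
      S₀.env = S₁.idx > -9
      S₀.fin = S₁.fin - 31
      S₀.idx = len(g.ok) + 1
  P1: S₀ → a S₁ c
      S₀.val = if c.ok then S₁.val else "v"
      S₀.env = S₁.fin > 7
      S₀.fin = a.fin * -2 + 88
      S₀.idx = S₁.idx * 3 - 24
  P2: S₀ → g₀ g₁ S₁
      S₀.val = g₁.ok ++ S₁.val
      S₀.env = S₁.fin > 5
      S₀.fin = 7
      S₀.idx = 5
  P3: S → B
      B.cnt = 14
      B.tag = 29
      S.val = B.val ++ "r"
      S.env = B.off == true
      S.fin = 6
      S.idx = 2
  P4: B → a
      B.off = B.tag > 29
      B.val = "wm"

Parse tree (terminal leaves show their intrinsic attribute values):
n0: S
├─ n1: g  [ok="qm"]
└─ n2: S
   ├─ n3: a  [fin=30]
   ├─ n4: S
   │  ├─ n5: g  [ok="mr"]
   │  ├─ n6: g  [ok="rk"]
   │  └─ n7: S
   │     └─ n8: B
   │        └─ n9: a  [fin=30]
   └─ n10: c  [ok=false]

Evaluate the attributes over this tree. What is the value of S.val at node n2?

1. n1.ok = "qm"  [terminal]
2. n3.fin = 30  [terminal]
3. n5.ok = "mr"  [terminal]
4. n6.ok = "rk"  [terminal]
5. n8.cnt = 14  [14]
6. n8.tag = 29  [29]
7. n9.fin = 30  [terminal]
8. n8.off = false  [B.tag > 29]
9. n8.val = "wm"  ["wm"]
10. n7.val = "wmr"  [B.val ++ "r"]
11. n7.env = false  [B.off == true]
12. n7.fin = 6  [6]
13. n7.idx = 2  [2]
14. n4.val = "rkwmr"  [g₁.ok ++ S₁.val]
15. n4.env = true  [S₁.fin > 5]
16. n4.fin = 7  [7]
17. n4.idx = 5  [5]
18. n10.ok = false  [terminal]
19. n2.val = "v"  [if c.ok then S₁.val else "v"]
20. n2.env = false  [S₁.fin > 7]
21. n2.fin = 28  [a.fin * -2 + 88]
22. n2.idx = -9  [S₁.idx * 3 - 24]
23. n0.val = "qmk"  [g.ok ++ "k"]
24. n0.env = false  [S₁.idx > -9]
25. n0.fin = -3  [S₁.fin - 31]
26. n0.idx = 3  [len(g.ok) + 1]

"v"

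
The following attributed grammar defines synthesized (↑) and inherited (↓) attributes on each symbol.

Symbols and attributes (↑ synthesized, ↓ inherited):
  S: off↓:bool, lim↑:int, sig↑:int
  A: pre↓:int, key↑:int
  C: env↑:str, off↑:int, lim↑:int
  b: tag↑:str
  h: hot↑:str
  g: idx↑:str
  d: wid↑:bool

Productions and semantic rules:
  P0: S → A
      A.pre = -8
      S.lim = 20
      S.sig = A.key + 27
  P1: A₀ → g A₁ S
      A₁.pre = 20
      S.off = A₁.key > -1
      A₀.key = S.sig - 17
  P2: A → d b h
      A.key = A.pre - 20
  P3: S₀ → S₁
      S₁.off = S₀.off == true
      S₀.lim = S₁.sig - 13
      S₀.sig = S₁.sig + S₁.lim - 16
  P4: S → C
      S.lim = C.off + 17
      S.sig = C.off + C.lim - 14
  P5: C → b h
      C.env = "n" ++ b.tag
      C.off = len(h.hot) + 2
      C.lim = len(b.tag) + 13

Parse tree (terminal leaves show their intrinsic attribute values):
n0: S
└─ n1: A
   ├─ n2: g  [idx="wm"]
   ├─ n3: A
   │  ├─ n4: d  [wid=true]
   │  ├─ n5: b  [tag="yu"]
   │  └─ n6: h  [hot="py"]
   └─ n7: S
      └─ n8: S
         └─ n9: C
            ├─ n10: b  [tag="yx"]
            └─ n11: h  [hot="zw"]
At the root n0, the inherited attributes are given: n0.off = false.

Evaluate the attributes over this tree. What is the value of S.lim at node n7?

-8

1. n0.off = false  [given at root]
2. n1.pre = -8  [-8]
3. n2.idx = "wm"  [terminal]
4. n3.pre = 20  [20]
5. n4.wid = true  [terminal]
6. n5.tag = "yu"  [terminal]
7. n6.hot = "py"  [terminal]
8. n3.key = 0  [A.pre - 20]
9. n7.off = true  [A₁.key > -1]
10. n8.off = true  [S₀.off == true]
11. n10.tag = "yx"  [terminal]
12. n11.hot = "zw"  [terminal]
13. n9.env = "nyx"  ["n" ++ b.tag]
14. n9.off = 4  [len(h.hot) + 2]
15. n9.lim = 15  [len(b.tag) + 13]
16. n8.lim = 21  [C.off + 17]
17. n8.sig = 5  [C.off + C.lim - 14]
18. n7.lim = -8  [S₁.sig - 13]
19. n7.sig = 10  [S₁.sig + S₁.lim - 16]
20. n1.key = -7  [S.sig - 17]
21. n0.lim = 20  [20]
22. n0.sig = 20  [A.key + 27]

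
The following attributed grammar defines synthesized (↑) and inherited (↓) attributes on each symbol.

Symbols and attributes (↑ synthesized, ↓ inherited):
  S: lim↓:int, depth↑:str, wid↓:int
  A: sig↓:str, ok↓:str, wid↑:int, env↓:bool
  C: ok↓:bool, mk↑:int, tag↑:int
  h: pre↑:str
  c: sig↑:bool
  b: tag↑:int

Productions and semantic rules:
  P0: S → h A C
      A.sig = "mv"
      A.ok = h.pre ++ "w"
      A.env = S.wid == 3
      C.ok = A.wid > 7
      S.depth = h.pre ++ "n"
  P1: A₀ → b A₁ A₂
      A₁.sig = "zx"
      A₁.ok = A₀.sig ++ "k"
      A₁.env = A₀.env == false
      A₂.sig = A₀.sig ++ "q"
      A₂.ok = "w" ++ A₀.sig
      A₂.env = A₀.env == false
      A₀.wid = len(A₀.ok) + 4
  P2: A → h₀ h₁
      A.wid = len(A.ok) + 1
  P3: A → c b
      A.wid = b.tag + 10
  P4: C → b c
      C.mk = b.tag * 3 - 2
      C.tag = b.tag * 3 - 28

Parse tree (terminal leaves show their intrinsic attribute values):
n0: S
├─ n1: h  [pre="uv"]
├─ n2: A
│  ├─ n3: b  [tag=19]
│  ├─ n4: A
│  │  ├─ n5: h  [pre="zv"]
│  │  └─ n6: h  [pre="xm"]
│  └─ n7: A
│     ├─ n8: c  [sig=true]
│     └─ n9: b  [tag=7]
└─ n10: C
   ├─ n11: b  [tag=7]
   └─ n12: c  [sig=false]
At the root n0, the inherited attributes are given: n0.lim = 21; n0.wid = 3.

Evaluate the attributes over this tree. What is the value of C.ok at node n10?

false

1. n0.lim = 21  [given at root]
2. n0.wid = 3  [given at root]
3. n1.pre = "uv"  [terminal]
4. n2.sig = "mv"  ["mv"]
5. n2.ok = "uvw"  [h.pre ++ "w"]
6. n2.env = true  [S.wid == 3]
7. n3.tag = 19  [terminal]
8. n4.sig = "zx"  ["zx"]
9. n4.ok = "mvk"  [A₀.sig ++ "k"]
10. n4.env = false  [A₀.env == false]
11. n5.pre = "zv"  [terminal]
12. n6.pre = "xm"  [terminal]
13. n4.wid = 4  [len(A.ok) + 1]
14. n7.sig = "mvq"  [A₀.sig ++ "q"]
15. n7.ok = "wmv"  ["w" ++ A₀.sig]
16. n7.env = false  [A₀.env == false]
17. n8.sig = true  [terminal]
18. n9.tag = 7  [terminal]
19. n7.wid = 17  [b.tag + 10]
20. n2.wid = 7  [len(A₀.ok) + 4]
21. n10.ok = false  [A.wid > 7]
22. n11.tag = 7  [terminal]
23. n12.sig = false  [terminal]
24. n10.mk = 19  [b.tag * 3 - 2]
25. n10.tag = -7  [b.tag * 3 - 28]
26. n0.depth = "uvn"  [h.pre ++ "n"]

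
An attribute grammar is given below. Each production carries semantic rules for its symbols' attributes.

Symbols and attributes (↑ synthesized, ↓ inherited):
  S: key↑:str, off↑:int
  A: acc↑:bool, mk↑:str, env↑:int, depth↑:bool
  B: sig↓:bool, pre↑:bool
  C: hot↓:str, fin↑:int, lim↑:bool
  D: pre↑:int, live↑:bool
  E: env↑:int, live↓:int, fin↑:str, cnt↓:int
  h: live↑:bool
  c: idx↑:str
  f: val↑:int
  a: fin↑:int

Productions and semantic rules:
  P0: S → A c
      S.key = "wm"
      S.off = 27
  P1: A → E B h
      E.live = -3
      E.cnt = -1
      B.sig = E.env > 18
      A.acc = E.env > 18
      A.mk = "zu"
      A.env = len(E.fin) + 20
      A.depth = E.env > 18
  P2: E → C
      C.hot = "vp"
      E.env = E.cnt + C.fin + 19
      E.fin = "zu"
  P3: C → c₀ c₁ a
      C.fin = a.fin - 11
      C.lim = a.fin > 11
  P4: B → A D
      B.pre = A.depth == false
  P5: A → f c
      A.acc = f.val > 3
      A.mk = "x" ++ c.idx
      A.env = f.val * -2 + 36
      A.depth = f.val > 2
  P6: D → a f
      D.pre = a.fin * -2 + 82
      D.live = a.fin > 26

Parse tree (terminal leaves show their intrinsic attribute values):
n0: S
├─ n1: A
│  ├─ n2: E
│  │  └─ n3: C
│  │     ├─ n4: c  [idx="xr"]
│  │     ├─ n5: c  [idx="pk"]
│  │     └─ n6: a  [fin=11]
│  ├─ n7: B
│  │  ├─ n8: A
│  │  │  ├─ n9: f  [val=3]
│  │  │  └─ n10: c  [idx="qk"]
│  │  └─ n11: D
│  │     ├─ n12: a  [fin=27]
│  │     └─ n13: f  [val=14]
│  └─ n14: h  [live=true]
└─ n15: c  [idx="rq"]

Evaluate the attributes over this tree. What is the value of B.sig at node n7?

false

1. n2.live = -3  [-3]
2. n2.cnt = -1  [-1]
3. n3.hot = "vp"  ["vp"]
4. n4.idx = "xr"  [terminal]
5. n5.idx = "pk"  [terminal]
6. n6.fin = 11  [terminal]
7. n3.fin = 0  [a.fin - 11]
8. n3.lim = false  [a.fin > 11]
9. n2.env = 18  [E.cnt + C.fin + 19]
10. n2.fin = "zu"  ["zu"]
11. n7.sig = false  [E.env > 18]
12. n9.val = 3  [terminal]
13. n10.idx = "qk"  [terminal]
14. n8.acc = false  [f.val > 3]
15. n8.mk = "xqk"  ["x" ++ c.idx]
16. n8.env = 30  [f.val * -2 + 36]
17. n8.depth = true  [f.val > 2]
18. n12.fin = 27  [terminal]
19. n13.val = 14  [terminal]
20. n11.pre = 28  [a.fin * -2 + 82]
21. n11.live = true  [a.fin > 26]
22. n7.pre = false  [A.depth == false]
23. n14.live = true  [terminal]
24. n1.acc = false  [E.env > 18]
25. n1.mk = "zu"  ["zu"]
26. n1.env = 22  [len(E.fin) + 20]
27. n1.depth = false  [E.env > 18]
28. n15.idx = "rq"  [terminal]
29. n0.key = "wm"  ["wm"]
30. n0.off = 27  [27]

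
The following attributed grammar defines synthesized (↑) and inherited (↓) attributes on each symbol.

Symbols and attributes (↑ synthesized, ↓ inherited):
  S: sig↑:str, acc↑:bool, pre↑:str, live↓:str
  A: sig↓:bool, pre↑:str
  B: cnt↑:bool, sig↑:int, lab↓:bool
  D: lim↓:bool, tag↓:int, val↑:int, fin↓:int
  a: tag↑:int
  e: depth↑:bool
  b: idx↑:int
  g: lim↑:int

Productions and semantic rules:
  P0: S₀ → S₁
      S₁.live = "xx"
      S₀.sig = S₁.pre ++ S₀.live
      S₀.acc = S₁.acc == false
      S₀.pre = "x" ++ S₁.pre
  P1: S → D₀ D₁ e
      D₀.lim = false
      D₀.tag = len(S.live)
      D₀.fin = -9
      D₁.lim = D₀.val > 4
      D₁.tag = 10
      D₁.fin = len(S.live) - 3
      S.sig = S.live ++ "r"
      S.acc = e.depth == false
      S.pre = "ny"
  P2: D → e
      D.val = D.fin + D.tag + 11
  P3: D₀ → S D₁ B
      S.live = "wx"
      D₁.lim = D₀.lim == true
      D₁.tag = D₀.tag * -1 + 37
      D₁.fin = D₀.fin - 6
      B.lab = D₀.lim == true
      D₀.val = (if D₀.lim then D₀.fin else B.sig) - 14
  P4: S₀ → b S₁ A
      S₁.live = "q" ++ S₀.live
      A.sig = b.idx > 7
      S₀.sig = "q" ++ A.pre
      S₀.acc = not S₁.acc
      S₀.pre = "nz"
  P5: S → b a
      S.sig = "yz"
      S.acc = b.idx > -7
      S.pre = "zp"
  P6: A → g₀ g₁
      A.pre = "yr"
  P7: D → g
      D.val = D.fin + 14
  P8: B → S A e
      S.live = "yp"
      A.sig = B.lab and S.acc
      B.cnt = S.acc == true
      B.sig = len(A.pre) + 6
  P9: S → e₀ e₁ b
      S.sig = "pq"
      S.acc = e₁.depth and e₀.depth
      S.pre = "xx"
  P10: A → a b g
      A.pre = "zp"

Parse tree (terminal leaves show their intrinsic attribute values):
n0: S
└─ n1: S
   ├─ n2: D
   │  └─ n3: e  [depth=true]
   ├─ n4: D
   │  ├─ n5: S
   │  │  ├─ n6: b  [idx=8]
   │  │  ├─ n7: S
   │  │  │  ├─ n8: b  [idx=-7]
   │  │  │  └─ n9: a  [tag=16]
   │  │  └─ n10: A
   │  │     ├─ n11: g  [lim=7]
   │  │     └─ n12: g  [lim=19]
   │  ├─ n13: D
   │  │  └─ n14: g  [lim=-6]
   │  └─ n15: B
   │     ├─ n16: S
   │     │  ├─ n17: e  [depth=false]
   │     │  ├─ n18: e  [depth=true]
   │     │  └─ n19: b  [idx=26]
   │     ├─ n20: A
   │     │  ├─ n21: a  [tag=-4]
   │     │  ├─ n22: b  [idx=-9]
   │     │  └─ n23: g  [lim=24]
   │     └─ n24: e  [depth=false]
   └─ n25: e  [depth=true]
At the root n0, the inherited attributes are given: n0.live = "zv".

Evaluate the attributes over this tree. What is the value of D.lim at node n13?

1. n0.live = "zv"  [given at root]
2. n1.live = "xx"  ["xx"]
3. n2.lim = false  [false]
4. n2.tag = 2  [len(S.live)]
5. n2.fin = -9  [-9]
6. n3.depth = true  [terminal]
7. n2.val = 4  [D.fin + D.tag + 11]
8. n4.lim = false  [D₀.val > 4]
9. n4.tag = 10  [10]
10. n4.fin = -1  [len(S.live) - 3]
11. n5.live = "wx"  ["wx"]
12. n6.idx = 8  [terminal]
13. n7.live = "qwx"  ["q" ++ S₀.live]
14. n8.idx = -7  [terminal]
15. n9.tag = 16  [terminal]
16. n7.sig = "yz"  ["yz"]
17. n7.acc = false  [b.idx > -7]
18. n7.pre = "zp"  ["zp"]
19. n10.sig = true  [b.idx > 7]
20. n11.lim = 7  [terminal]
21. n12.lim = 19  [terminal]
22. n10.pre = "yr"  ["yr"]
23. n5.sig = "qyr"  ["q" ++ A.pre]
24. n5.acc = true  [not S₁.acc]
25. n5.pre = "nz"  ["nz"]
26. n13.lim = false  [D₀.lim == true]
27. n13.tag = 27  [D₀.tag * -1 + 37]
28. n13.fin = -7  [D₀.fin - 6]
29. n14.lim = -6  [terminal]
30. n13.val = 7  [D.fin + 14]
31. n15.lab = false  [D₀.lim == true]
32. n16.live = "yp"  ["yp"]
33. n17.depth = false  [terminal]
34. n18.depth = true  [terminal]
35. n19.idx = 26  [terminal]
36. n16.sig = "pq"  ["pq"]
37. n16.acc = false  [e₁.depth and e₀.depth]
38. n16.pre = "xx"  ["xx"]
39. n20.sig = false  [B.lab and S.acc]
40. n21.tag = -4  [terminal]
41. n22.idx = -9  [terminal]
42. n23.lim = 24  [terminal]
43. n20.pre = "zp"  ["zp"]
44. n24.depth = false  [terminal]
45. n15.cnt = false  [S.acc == true]
46. n15.sig = 8  [len(A.pre) + 6]
47. n4.val = -6  [(if D₀.lim then D₀.fin else B.sig) - 14]
48. n25.depth = true  [terminal]
49. n1.sig = "xxr"  [S.live ++ "r"]
50. n1.acc = false  [e.depth == false]
51. n1.pre = "ny"  ["ny"]
52. n0.sig = "nyzv"  [S₁.pre ++ S₀.live]
53. n0.acc = true  [S₁.acc == false]
54. n0.pre = "xny"  ["x" ++ S₁.pre]

false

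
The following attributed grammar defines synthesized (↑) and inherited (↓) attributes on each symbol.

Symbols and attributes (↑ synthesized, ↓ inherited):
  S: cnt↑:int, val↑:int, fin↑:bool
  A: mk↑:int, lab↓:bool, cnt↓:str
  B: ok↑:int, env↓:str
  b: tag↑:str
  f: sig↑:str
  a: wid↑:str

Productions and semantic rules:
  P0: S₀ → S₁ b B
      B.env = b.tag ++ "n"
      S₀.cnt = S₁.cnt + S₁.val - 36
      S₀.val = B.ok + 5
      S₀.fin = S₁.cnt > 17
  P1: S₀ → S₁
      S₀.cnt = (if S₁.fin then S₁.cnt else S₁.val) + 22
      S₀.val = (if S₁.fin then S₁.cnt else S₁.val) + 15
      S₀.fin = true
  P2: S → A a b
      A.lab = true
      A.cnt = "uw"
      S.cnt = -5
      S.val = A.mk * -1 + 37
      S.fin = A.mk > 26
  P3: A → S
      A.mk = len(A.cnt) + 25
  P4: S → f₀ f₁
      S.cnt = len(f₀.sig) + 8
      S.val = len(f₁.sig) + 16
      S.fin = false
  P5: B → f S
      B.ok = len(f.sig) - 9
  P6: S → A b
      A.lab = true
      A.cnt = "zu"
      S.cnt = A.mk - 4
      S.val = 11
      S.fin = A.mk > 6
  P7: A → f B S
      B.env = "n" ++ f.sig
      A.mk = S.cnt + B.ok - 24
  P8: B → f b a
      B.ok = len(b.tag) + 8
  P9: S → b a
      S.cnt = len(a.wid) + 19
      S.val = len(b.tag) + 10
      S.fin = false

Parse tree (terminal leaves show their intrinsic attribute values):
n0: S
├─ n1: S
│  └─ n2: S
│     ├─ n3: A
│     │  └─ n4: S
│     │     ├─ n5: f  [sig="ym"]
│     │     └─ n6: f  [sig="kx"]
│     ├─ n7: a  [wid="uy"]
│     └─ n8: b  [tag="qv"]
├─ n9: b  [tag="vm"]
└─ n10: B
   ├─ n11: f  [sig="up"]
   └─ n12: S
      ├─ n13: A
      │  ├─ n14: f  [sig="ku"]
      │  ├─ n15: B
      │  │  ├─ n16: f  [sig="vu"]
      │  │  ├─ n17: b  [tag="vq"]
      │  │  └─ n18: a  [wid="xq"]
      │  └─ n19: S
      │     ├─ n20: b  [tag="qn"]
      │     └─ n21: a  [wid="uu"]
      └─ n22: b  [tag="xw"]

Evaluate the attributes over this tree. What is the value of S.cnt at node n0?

1. n3.lab = true  [true]
2. n3.cnt = "uw"  ["uw"]
3. n5.sig = "ym"  [terminal]
4. n6.sig = "kx"  [terminal]
5. n4.cnt = 10  [len(f₀.sig) + 8]
6. n4.val = 18  [len(f₁.sig) + 16]
7. n4.fin = false  [false]
8. n3.mk = 27  [len(A.cnt) + 25]
9. n7.wid = "uy"  [terminal]
10. n8.tag = "qv"  [terminal]
11. n2.cnt = -5  [-5]
12. n2.val = 10  [A.mk * -1 + 37]
13. n2.fin = true  [A.mk > 26]
14. n1.cnt = 17  [(if S₁.fin then S₁.cnt else S₁.val) + 22]
15. n1.val = 10  [(if S₁.fin then S₁.cnt else S₁.val) + 15]
16. n1.fin = true  [true]
17. n9.tag = "vm"  [terminal]
18. n10.env = "vmn"  [b.tag ++ "n"]
19. n11.sig = "up"  [terminal]
20. n13.lab = true  [true]
21. n13.cnt = "zu"  ["zu"]
22. n14.sig = "ku"  [terminal]
23. n15.env = "nku"  ["n" ++ f.sig]
24. n16.sig = "vu"  [terminal]
25. n17.tag = "vq"  [terminal]
26. n18.wid = "xq"  [terminal]
27. n15.ok = 10  [len(b.tag) + 8]
28. n20.tag = "qn"  [terminal]
29. n21.wid = "uu"  [terminal]
30. n19.cnt = 21  [len(a.wid) + 19]
31. n19.val = 12  [len(b.tag) + 10]
32. n19.fin = false  [false]
33. n13.mk = 7  [S.cnt + B.ok - 24]
34. n22.tag = "xw"  [terminal]
35. n12.cnt = 3  [A.mk - 4]
36. n12.val = 11  [11]
37. n12.fin = true  [A.mk > 6]
38. n10.ok = -7  [len(f.sig) - 9]
39. n0.cnt = -9  [S₁.cnt + S₁.val - 36]
40. n0.val = -2  [B.ok + 5]
41. n0.fin = false  [S₁.cnt > 17]

-9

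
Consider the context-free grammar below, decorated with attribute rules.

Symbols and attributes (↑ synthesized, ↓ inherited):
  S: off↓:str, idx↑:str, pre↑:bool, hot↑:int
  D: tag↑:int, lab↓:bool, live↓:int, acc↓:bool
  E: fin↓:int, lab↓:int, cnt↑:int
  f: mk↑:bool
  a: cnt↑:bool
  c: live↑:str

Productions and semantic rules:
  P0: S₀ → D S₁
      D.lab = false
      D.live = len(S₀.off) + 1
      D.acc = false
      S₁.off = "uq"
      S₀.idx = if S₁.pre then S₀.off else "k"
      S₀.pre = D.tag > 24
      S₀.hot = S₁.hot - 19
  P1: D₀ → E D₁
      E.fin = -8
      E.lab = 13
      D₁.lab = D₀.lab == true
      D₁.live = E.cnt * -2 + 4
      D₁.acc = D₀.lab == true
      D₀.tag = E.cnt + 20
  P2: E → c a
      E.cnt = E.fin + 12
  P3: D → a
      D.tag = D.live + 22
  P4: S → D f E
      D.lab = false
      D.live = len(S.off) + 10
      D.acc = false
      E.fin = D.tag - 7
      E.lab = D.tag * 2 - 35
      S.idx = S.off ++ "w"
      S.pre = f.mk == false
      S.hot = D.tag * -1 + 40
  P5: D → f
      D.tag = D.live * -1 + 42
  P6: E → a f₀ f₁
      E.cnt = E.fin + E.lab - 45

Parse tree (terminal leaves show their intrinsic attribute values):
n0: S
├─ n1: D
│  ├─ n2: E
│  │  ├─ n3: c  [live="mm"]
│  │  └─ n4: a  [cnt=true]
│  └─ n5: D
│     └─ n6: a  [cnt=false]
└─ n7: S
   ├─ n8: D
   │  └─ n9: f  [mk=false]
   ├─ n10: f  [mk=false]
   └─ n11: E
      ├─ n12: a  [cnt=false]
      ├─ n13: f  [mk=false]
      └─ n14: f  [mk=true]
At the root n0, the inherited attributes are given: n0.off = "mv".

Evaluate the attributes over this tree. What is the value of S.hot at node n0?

-9

1. n0.off = "mv"  [given at root]
2. n1.lab = false  [false]
3. n1.live = 3  [len(S₀.off) + 1]
4. n1.acc = false  [false]
5. n2.fin = -8  [-8]
6. n2.lab = 13  [13]
7. n3.live = "mm"  [terminal]
8. n4.cnt = true  [terminal]
9. n2.cnt = 4  [E.fin + 12]
10. n5.lab = false  [D₀.lab == true]
11. n5.live = -4  [E.cnt * -2 + 4]
12. n5.acc = false  [D₀.lab == true]
13. n6.cnt = false  [terminal]
14. n5.tag = 18  [D.live + 22]
15. n1.tag = 24  [E.cnt + 20]
16. n7.off = "uq"  ["uq"]
17. n8.lab = false  [false]
18. n8.live = 12  [len(S.off) + 10]
19. n8.acc = false  [false]
20. n9.mk = false  [terminal]
21. n8.tag = 30  [D.live * -1 + 42]
22. n10.mk = false  [terminal]
23. n11.fin = 23  [D.tag - 7]
24. n11.lab = 25  [D.tag * 2 - 35]
25. n12.cnt = false  [terminal]
26. n13.mk = false  [terminal]
27. n14.mk = true  [terminal]
28. n11.cnt = 3  [E.fin + E.lab - 45]
29. n7.idx = "uqw"  [S.off ++ "w"]
30. n7.pre = true  [f.mk == false]
31. n7.hot = 10  [D.tag * -1 + 40]
32. n0.idx = "mv"  [if S₁.pre then S₀.off else "k"]
33. n0.pre = false  [D.tag > 24]
34. n0.hot = -9  [S₁.hot - 19]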